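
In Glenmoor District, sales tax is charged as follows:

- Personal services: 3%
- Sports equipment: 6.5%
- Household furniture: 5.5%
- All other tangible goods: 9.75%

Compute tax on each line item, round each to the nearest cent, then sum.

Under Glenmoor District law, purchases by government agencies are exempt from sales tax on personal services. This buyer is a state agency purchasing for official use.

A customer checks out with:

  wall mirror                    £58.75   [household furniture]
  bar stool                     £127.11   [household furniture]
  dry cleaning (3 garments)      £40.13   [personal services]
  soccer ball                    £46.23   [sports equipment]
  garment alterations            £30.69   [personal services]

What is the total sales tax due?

Wall mirror £58.75: household furniture → 5.5% → £3.23
Bar stool £127.11: household furniture → 5.5% → £6.99
Dry cleaning (3 garments) £40.13: personal services, buyer-exempt → 0% → £0.00
Soccer ball £46.23: sports equipment → 6.5% → £3.00
Garment alterations £30.69: personal services, buyer-exempt → 0% → £0.00
Total tax = £3.23 + £6.99 + £3.00 = £13.22

£13.22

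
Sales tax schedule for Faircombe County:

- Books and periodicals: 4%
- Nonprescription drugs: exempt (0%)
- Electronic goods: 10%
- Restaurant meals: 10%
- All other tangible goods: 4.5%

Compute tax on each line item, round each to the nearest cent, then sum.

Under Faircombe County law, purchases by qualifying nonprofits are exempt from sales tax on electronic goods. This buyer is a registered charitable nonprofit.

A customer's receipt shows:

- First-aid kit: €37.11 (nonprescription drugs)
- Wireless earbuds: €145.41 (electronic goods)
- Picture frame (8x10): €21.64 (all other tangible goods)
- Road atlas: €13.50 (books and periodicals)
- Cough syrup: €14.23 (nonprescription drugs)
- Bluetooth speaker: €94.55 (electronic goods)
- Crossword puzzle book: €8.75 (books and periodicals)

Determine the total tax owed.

€1.86

First-aid kit €37.11: nonprescription drugs → 0% → €0.00
Wireless earbuds €145.41: electronic goods, buyer-exempt → 0% → €0.00
Picture frame (8x10) €21.64: all other tangible goods → 4.5% → €0.97
Road atlas €13.50: books and periodicals → 4% → €0.54
Cough syrup €14.23: nonprescription drugs → 0% → €0.00
Bluetooth speaker €94.55: electronic goods, buyer-exempt → 0% → €0.00
Crossword puzzle book €8.75: books and periodicals → 4% → €0.35
Total tax = €0.97 + €0.54 + €0.35 = €1.86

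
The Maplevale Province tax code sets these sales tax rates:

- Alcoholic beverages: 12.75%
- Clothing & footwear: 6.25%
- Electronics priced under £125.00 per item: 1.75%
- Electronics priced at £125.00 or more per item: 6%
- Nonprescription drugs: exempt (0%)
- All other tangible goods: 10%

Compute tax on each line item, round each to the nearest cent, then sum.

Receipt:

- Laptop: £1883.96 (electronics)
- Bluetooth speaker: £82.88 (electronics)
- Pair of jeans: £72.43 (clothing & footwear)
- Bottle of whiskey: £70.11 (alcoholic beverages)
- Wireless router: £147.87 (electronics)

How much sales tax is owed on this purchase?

Laptop £1883.96: electronics, £125.00 or more → 6% → £113.04
Bluetooth speaker £82.88: electronics, under £125.00 → 1.75% → £1.45
Pair of jeans £72.43: clothing & footwear → 6.25% → £4.53
Bottle of whiskey £70.11: alcoholic beverages → 12.75% → £8.94
Wireless router £147.87: electronics, £125.00 or more → 6% → £8.87
Total tax = £113.04 + £1.45 + £4.53 + £8.94 + £8.87 = £136.83

£136.83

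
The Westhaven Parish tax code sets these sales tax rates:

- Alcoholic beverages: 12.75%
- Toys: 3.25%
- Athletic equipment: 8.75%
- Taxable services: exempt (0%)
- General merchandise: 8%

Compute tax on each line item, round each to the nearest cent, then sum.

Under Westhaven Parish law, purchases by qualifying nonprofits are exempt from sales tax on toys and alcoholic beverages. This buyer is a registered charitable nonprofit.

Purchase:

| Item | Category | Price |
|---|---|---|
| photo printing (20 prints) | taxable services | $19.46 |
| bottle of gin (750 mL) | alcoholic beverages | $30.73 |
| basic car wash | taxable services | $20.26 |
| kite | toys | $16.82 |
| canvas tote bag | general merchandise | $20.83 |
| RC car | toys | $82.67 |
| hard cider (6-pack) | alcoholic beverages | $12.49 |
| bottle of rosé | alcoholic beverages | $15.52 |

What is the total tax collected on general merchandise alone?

$1.67

Canvas tote bag $20.83: general merchandise → 8% → $1.67
Tax on general merchandise = $1.67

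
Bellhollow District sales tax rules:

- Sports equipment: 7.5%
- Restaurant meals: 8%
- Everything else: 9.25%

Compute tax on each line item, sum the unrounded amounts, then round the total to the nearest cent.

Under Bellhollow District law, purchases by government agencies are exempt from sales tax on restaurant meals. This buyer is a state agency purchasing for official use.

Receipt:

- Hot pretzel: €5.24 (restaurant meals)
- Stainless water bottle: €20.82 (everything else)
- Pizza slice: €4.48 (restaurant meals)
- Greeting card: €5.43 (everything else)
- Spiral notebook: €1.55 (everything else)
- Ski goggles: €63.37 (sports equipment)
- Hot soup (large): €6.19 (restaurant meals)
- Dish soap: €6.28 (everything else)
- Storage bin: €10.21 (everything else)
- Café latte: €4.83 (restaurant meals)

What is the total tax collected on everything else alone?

Stainless water bottle €20.82: everything else → 9.25% → €1.92585
Greeting card €5.43: everything else → 9.25% → €0.502275
Spiral notebook €1.55: everything else → 9.25% → €0.143375
Dish soap €6.28: everything else → 9.25% → €0.5809
Storage bin €10.21: everything else → 9.25% → €0.944425
Tax on everything else: unrounded sum = €4.096825 → €4.10

€4.10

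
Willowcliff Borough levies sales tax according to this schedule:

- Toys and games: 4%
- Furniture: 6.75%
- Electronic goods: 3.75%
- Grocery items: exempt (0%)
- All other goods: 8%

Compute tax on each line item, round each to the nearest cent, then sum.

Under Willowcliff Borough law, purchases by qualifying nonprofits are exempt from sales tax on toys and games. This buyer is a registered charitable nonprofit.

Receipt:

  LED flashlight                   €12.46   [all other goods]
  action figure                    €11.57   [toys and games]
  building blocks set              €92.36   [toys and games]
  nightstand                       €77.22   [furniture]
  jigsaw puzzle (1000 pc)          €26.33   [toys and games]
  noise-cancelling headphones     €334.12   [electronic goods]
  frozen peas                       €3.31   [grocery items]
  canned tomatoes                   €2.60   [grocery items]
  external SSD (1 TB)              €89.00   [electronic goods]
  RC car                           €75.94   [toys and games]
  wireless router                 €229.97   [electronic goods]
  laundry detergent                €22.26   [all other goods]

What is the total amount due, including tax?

LED flashlight €12.46: all other goods → 8% → €1.00
Action figure €11.57: toys and games, buyer-exempt → 0% → €0.00
Building blocks set €92.36: toys and games, buyer-exempt → 0% → €0.00
Nightstand €77.22: furniture → 6.75% → €5.21
Jigsaw puzzle (1000 pc) €26.33: toys and games, buyer-exempt → 0% → €0.00
Noise-cancelling headphones €334.12: electronic goods → 3.75% → €12.53
Frozen peas €3.31: grocery items → 0% → €0.00
Canned tomatoes €2.60: grocery items → 0% → €0.00
External SSD (1 TB) €89.00: electronic goods → 3.75% → €3.34
RC car €75.94: toys and games, buyer-exempt → 0% → €0.00
Wireless router €229.97: electronic goods → 3.75% → €8.62
Laundry detergent €22.26: all other goods → 8% → €1.78
Subtotal = €977.14; tax = €32.48; total due = €1009.62

€1009.62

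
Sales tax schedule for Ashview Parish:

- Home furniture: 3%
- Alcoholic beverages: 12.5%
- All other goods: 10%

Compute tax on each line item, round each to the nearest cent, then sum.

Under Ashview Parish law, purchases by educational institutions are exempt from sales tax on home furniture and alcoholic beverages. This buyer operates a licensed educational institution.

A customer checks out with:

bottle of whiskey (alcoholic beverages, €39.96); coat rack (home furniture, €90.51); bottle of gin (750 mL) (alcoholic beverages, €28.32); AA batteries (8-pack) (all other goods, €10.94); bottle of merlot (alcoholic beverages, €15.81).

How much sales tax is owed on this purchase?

€1.09

Bottle of whiskey €39.96: alcoholic beverages, buyer-exempt → 0% → €0.00
Coat rack €90.51: home furniture, buyer-exempt → 0% → €0.00
Bottle of gin (750 mL) €28.32: alcoholic beverages, buyer-exempt → 0% → €0.00
AA batteries (8-pack) €10.94: all other goods → 10% → €1.09
Bottle of merlot €15.81: alcoholic beverages, buyer-exempt → 0% → €0.00
Total tax = €1.09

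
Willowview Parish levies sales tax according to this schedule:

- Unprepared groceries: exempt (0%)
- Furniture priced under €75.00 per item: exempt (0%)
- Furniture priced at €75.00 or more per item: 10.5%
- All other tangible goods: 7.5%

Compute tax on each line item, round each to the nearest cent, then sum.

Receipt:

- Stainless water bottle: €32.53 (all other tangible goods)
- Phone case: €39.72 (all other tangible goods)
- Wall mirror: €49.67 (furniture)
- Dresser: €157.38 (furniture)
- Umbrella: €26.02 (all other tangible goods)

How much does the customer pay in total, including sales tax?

Stainless water bottle €32.53: all other tangible goods → 7.5% → €2.44
Phone case €39.72: all other tangible goods → 7.5% → €2.98
Wall mirror €49.67: furniture, under €75.00 → 0% → €0.00
Dresser €157.38: furniture, €75.00 or more → 10.5% → €16.52
Umbrella €26.02: all other tangible goods → 7.5% → €1.95
Subtotal = €305.32; tax = €23.89; total due = €329.21

€329.21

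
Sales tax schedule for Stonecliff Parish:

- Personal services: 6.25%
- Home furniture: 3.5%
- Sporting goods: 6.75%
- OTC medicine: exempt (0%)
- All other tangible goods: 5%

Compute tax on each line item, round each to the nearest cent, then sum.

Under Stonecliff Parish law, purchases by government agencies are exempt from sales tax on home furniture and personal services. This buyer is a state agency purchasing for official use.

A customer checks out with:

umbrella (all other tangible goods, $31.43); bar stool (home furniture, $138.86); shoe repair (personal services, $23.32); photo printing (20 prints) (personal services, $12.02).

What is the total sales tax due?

Umbrella $31.43: all other tangible goods → 5% → $1.57
Bar stool $138.86: home furniture, buyer-exempt → 0% → $0.00
Shoe repair $23.32: personal services, buyer-exempt → 0% → $0.00
Photo printing (20 prints) $12.02: personal services, buyer-exempt → 0% → $0.00
Total tax = $1.57

$1.57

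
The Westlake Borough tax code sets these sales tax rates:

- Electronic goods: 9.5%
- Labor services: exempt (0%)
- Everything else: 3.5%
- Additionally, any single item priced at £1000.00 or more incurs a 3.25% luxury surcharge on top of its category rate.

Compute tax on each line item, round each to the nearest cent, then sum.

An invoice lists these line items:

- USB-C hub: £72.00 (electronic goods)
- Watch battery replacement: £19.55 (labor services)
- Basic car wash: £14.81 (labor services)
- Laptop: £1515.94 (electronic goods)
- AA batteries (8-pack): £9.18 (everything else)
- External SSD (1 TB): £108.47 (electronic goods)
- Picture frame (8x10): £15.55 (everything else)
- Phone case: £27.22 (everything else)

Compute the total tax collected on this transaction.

£212.23

USB-C hub £72.00: electronic goods → 9.5% → £6.84
Watch battery replacement £19.55: labor services → 0% → £0.00
Basic car wash £14.81: labor services → 0% → £0.00
Laptop £1515.94: electronic goods → 9.5% + 3.25% surcharge = 12.75% → £193.28
AA batteries (8-pack) £9.18: everything else → 3.5% → £0.32
External SSD (1 TB) £108.47: electronic goods → 9.5% → £10.30
Picture frame (8x10) £15.55: everything else → 3.5% → £0.54
Phone case £27.22: everything else → 3.5% → £0.95
Total tax = £6.84 + £193.28 + £0.32 + £10.30 + £0.54 + £0.95 = £212.23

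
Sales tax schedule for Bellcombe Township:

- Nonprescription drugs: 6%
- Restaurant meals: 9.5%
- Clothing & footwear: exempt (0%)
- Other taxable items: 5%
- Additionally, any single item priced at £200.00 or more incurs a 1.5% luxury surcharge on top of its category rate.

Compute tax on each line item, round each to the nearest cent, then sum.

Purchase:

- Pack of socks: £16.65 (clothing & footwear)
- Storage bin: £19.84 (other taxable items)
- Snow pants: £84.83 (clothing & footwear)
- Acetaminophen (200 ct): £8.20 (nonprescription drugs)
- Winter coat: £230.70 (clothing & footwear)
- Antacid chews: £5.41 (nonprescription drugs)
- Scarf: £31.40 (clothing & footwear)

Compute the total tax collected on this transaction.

Pack of socks £16.65: clothing & footwear → 0% → £0.00
Storage bin £19.84: other taxable items → 5% → £0.99
Snow pants £84.83: clothing & footwear → 0% → £0.00
Acetaminophen (200 ct) £8.20: nonprescription drugs → 6% → £0.49
Winter coat £230.70: clothing & footwear → 0% + 1.5% surcharge = 1.5% → £3.46
Antacid chews £5.41: nonprescription drugs → 6% → £0.32
Scarf £31.40: clothing & footwear → 0% → £0.00
Total tax = £0.99 + £0.49 + £3.46 + £0.32 = £5.26

£5.26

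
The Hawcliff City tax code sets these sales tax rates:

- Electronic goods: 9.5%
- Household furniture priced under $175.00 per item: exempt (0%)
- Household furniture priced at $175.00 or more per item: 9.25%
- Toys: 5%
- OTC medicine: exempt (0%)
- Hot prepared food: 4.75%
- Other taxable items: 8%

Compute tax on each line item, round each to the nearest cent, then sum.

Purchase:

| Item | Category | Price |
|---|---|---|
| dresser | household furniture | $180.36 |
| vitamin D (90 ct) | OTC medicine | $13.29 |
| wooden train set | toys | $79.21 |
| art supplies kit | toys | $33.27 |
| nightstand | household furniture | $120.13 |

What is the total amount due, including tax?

Dresser $180.36: household furniture, $175.00 or more → 9.25% → $16.68
Vitamin D (90 ct) $13.29: OTC medicine → 0% → $0.00
Wooden train set $79.21: toys → 5% → $3.96
Art supplies kit $33.27: toys → 5% → $1.66
Nightstand $120.13: household furniture, under $175.00 → 0% → $0.00
Subtotal = $426.26; tax = $22.30; total due = $448.56

$448.56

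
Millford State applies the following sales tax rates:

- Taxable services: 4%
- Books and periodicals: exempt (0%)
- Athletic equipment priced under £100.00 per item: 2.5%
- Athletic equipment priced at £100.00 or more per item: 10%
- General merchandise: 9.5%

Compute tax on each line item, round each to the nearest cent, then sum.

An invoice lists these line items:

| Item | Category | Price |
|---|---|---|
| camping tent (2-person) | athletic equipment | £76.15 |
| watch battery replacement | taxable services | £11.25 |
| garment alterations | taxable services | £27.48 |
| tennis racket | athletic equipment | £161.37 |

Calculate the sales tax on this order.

Camping tent (2-person) £76.15: athletic equipment, under £100.00 → 2.5% → £1.90
Watch battery replacement £11.25: taxable services → 4% → £0.45
Garment alterations £27.48: taxable services → 4% → £1.10
Tennis racket £161.37: athletic equipment, £100.00 or more → 10% → £16.14
Total tax = £1.90 + £0.45 + £1.10 + £16.14 = £19.59

£19.59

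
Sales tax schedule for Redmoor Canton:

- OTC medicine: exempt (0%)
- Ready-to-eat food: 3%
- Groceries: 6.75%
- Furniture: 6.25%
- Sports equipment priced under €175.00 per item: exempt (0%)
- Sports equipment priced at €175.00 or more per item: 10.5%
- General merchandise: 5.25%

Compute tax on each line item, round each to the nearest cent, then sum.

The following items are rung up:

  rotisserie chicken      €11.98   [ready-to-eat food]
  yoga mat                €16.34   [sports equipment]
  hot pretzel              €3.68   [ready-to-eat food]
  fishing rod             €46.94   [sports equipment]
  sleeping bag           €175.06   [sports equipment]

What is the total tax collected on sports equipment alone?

€18.38

Yoga mat €16.34: sports equipment, under €175.00 → 0% → €0.00
Fishing rod €46.94: sports equipment, under €175.00 → 0% → €0.00
Sleeping bag €175.06: sports equipment, €175.00 or more → 10.5% → €18.38
Tax on sports equipment = €0.00 + €0.00 + €18.38 = €18.38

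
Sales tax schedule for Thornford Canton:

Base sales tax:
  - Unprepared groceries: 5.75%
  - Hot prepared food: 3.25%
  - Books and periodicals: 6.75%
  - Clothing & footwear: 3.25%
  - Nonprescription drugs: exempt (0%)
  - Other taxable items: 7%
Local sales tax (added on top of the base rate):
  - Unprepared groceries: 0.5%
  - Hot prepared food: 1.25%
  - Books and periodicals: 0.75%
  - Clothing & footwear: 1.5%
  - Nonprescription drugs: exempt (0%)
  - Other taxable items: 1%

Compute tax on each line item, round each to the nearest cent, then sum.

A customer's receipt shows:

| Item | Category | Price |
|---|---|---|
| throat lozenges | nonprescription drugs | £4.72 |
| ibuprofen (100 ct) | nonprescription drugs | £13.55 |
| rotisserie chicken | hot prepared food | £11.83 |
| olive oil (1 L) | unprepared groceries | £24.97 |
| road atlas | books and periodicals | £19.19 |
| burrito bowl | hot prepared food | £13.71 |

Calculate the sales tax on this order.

Throat lozenges £4.72: nonprescription drugs → 0% + 0% local = 0% → £0.00
Ibuprofen (100 ct) £13.55: nonprescription drugs → 0% + 0% local = 0% → £0.00
Rotisserie chicken £11.83: hot prepared food → 3.25% + 1.25% local = 4.5% → £0.53
Olive oil (1 L) £24.97: unprepared groceries → 5.75% + 0.5% local = 6.25% → £1.56
Road atlas £19.19: books and periodicals → 6.75% + 0.75% local = 7.5% → £1.44
Burrito bowl £13.71: hot prepared food → 3.25% + 1.25% local = 4.5% → £0.62
Total tax = £0.53 + £1.56 + £1.44 + £0.62 = £4.15

£4.15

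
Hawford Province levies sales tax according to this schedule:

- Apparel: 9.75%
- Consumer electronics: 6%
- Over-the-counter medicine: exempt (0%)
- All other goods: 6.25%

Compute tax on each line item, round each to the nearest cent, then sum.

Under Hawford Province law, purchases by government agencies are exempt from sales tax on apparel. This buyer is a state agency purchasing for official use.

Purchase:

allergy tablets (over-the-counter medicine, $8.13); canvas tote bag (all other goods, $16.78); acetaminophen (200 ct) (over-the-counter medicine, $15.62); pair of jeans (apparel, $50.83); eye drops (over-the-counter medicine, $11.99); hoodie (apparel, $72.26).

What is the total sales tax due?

Allergy tablets $8.13: over-the-counter medicine → 0% → $0.00
Canvas tote bag $16.78: all other goods → 6.25% → $1.05
Acetaminophen (200 ct) $15.62: over-the-counter medicine → 0% → $0.00
Pair of jeans $50.83: apparel, buyer-exempt → 0% → $0.00
Eye drops $11.99: over-the-counter medicine → 0% → $0.00
Hoodie $72.26: apparel, buyer-exempt → 0% → $0.00
Total tax = $1.05

$1.05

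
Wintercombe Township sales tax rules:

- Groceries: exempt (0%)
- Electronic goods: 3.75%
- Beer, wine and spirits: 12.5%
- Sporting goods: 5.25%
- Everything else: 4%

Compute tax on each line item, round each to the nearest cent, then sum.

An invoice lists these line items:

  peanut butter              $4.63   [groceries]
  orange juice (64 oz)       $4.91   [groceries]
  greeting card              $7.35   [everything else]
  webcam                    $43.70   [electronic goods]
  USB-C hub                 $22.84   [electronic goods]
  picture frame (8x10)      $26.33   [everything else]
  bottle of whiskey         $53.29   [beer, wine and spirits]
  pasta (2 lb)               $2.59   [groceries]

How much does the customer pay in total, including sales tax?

$176.14

Peanut butter $4.63: groceries → 0% → $0.00
Orange juice (64 oz) $4.91: groceries → 0% → $0.00
Greeting card $7.35: everything else → 4% → $0.29
Webcam $43.70: electronic goods → 3.75% → $1.64
USB-C hub $22.84: electronic goods → 3.75% → $0.86
Picture frame (8x10) $26.33: everything else → 4% → $1.05
Bottle of whiskey $53.29: beer, wine and spirits → 12.5% → $6.66
Pasta (2 lb) $2.59: groceries → 0% → $0.00
Subtotal = $165.64; tax = $10.50; total due = $176.14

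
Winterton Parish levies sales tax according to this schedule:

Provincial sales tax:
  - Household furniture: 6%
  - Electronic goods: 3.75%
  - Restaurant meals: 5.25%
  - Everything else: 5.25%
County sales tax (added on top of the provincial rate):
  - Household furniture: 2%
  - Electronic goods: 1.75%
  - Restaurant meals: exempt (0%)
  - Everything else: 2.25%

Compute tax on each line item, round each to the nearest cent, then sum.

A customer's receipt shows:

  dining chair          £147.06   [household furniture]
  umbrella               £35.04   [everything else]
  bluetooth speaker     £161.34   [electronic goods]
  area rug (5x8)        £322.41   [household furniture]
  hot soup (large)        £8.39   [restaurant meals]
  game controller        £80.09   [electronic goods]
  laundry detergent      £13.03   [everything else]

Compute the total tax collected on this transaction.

£54.87

Dining chair £147.06: household furniture → 6% + 2% county = 8% → £11.76
Umbrella £35.04: everything else → 5.25% + 2.25% county = 7.5% → £2.63
Bluetooth speaker £161.34: electronic goods → 3.75% + 1.75% county = 5.5% → £8.87
Area rug (5x8) £322.41: household furniture → 6% + 2% county = 8% → £25.79
Hot soup (large) £8.39: restaurant meals → 5.25% + 0% county = 5.25% → £0.44
Game controller £80.09: electronic goods → 3.75% + 1.75% county = 5.5% → £4.40
Laundry detergent £13.03: everything else → 5.25% + 2.25% county = 7.5% → £0.98
Total tax = £11.76 + £2.63 + £8.87 + £25.79 + £0.44 + £4.40 + £0.98 = £54.87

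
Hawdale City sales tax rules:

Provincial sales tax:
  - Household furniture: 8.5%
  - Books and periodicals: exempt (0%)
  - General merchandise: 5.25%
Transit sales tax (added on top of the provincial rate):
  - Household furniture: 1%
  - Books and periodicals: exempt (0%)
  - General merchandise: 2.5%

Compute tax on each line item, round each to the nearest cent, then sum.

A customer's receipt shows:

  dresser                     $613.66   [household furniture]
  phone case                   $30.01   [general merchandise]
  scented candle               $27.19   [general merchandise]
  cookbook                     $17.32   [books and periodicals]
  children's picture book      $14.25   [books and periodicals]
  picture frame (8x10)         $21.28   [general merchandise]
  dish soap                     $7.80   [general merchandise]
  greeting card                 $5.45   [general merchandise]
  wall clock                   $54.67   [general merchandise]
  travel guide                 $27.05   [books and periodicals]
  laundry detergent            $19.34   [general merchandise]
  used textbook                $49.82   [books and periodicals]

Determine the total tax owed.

$71.15

Dresser $613.66: household furniture → 8.5% + 1% transit = 9.5% → $58.30
Phone case $30.01: general merchandise → 5.25% + 2.5% transit = 7.75% → $2.33
Scented candle $27.19: general merchandise → 5.25% + 2.5% transit = 7.75% → $2.11
Cookbook $17.32: books and periodicals → 0% + 0% transit = 0% → $0.00
Children's picture book $14.25: books and periodicals → 0% + 0% transit = 0% → $0.00
Picture frame (8x10) $21.28: general merchandise → 5.25% + 2.5% transit = 7.75% → $1.65
Dish soap $7.80: general merchandise → 5.25% + 2.5% transit = 7.75% → $0.60
Greeting card $5.45: general merchandise → 5.25% + 2.5% transit = 7.75% → $0.42
Wall clock $54.67: general merchandise → 5.25% + 2.5% transit = 7.75% → $4.24
Travel guide $27.05: books and periodicals → 0% + 0% transit = 0% → $0.00
Laundry detergent $19.34: general merchandise → 5.25% + 2.5% transit = 7.75% → $1.50
Used textbook $49.82: books and periodicals → 0% + 0% transit = 0% → $0.00
Total tax = $58.30 + $2.33 + $2.11 + $1.65 + $0.60 + $0.42 + $4.24 + $1.50 = $71.15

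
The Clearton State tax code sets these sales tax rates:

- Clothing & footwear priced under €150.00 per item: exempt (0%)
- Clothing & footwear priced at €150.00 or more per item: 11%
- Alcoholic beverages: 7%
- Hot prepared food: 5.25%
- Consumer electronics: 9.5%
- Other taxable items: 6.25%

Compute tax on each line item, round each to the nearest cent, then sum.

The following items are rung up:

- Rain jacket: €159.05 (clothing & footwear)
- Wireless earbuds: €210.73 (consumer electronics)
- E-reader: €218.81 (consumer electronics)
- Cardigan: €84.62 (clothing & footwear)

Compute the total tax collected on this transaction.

€58.31

Rain jacket €159.05: clothing & footwear, €150.00 or more → 11% → €17.50
Wireless earbuds €210.73: consumer electronics → 9.5% → €20.02
E-reader €218.81: consumer electronics → 9.5% → €20.79
Cardigan €84.62: clothing & footwear, under €150.00 → 0% → €0.00
Total tax = €17.50 + €20.02 + €20.79 = €58.31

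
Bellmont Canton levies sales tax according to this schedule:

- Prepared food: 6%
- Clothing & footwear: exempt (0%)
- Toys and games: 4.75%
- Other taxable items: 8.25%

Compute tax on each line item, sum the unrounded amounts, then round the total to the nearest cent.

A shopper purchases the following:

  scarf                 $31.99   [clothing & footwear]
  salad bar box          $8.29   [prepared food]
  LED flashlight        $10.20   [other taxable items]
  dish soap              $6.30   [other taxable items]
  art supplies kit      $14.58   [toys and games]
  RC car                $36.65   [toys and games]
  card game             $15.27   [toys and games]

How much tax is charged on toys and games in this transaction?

$3.16

Art supplies kit $14.58: toys and games → 4.75% → $0.69255
RC car $36.65: toys and games → 4.75% → $1.740875
Card game $15.27: toys and games → 4.75% → $0.725325
Tax on toys and games: unrounded sum = $3.15875 → $3.16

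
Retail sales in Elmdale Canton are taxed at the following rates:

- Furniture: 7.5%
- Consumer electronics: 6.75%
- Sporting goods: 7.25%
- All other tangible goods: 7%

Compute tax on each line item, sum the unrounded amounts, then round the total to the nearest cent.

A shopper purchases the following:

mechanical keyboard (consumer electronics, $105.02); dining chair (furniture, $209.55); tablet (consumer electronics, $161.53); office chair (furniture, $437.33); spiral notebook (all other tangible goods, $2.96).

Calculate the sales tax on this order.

$66.72

Mechanical keyboard $105.02: consumer electronics → 6.75% → $7.08885
Dining chair $209.55: furniture → 7.5% → $15.71625
Tablet $161.53: consumer electronics → 6.75% → $10.903275
Office chair $437.33: furniture → 7.5% → $32.79975
Spiral notebook $2.96: all other tangible goods → 7% → $0.2072
Unrounded tax sum = $66.715325 → $66.72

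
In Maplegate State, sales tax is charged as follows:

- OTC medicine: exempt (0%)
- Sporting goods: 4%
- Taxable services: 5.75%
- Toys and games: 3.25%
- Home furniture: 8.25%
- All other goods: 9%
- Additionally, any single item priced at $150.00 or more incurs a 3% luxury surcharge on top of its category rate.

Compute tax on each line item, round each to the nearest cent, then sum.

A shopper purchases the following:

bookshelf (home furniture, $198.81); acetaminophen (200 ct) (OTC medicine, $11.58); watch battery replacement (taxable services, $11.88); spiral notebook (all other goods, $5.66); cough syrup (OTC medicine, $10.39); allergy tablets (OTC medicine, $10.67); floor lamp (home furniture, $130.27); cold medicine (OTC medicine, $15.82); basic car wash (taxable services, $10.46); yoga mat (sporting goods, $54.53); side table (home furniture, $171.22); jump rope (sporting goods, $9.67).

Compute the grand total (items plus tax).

$697.70

Bookshelf $198.81: home furniture → 8.25% + 3% surcharge = 11.25% → $22.37
Acetaminophen (200 ct) $11.58: OTC medicine → 0% → $0.00
Watch battery replacement $11.88: taxable services → 5.75% → $0.68
Spiral notebook $5.66: all other goods → 9% → $0.51
Cough syrup $10.39: OTC medicine → 0% → $0.00
Allergy tablets $10.67: OTC medicine → 0% → $0.00
Floor lamp $130.27: home furniture → 8.25% → $10.75
Cold medicine $15.82: OTC medicine → 0% → $0.00
Basic car wash $10.46: taxable services → 5.75% → $0.60
Yoga mat $54.53: sporting goods → 4% → $2.18
Side table $171.22: home furniture → 8.25% + 3% surcharge = 11.25% → $19.26
Jump rope $9.67: sporting goods → 4% → $0.39
Subtotal = $640.96; tax = $56.74; total due = $697.70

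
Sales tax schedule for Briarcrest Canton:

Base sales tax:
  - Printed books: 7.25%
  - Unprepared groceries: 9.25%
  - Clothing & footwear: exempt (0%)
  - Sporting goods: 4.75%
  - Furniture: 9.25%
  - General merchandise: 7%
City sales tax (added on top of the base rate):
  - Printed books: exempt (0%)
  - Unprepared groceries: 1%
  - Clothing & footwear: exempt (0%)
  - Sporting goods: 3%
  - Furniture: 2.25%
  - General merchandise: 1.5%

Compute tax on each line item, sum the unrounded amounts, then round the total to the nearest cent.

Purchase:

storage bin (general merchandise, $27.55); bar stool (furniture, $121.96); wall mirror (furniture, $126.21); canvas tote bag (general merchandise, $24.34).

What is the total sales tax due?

$32.95

Storage bin $27.55: general merchandise → 7% + 1.5% city = 8.5% → $2.34175
Bar stool $121.96: furniture → 9.25% + 2.25% city = 11.5% → $14.0254
Wall mirror $126.21: furniture → 9.25% + 2.25% city = 11.5% → $14.51415
Canvas tote bag $24.34: general merchandise → 7% + 1.5% city = 8.5% → $2.0689
Unrounded tax sum = $32.9502 → $32.95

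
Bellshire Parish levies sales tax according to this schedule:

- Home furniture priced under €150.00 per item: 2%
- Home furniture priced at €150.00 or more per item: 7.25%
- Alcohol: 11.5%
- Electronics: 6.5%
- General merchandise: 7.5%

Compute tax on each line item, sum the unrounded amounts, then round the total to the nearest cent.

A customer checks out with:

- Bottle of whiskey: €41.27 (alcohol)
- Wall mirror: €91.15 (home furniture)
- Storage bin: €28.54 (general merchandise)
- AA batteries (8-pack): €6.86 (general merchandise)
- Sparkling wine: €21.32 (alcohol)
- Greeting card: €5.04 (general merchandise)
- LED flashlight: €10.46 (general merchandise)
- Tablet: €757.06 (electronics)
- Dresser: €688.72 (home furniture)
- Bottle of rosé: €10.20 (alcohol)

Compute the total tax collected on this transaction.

Bottle of whiskey €41.27: alcohol → 11.5% → €4.74605
Wall mirror €91.15: home furniture, under €150.00 → 2% → €1.823
Storage bin €28.54: general merchandise → 7.5% → €2.1405
AA batteries (8-pack) €6.86: general merchandise → 7.5% → €0.5145
Sparkling wine €21.32: alcohol → 11.5% → €2.4518
Greeting card €5.04: general merchandise → 7.5% → €0.378
LED flashlight €10.46: general merchandise → 7.5% → €0.7845
Tablet €757.06: electronics → 6.5% → €49.2089
Dresser €688.72: home furniture, €150.00 or more → 7.25% → €49.9322
Bottle of rosé €10.20: alcohol → 11.5% → €1.173
Unrounded tax sum = €113.15245 → €113.15

€113.15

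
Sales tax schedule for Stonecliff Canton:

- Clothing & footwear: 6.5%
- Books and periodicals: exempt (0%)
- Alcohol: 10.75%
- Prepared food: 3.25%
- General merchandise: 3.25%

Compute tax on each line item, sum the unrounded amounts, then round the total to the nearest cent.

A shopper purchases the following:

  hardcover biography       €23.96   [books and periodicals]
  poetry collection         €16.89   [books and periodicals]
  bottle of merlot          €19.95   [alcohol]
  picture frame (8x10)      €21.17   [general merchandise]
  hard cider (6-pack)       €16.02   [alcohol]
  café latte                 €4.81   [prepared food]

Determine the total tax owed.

€4.71

Hardcover biography €23.96: books and periodicals → 0% → €0.00
Poetry collection €16.89: books and periodicals → 0% → €0.00
Bottle of merlot €19.95: alcohol → 10.75% → €2.144625
Picture frame (8x10) €21.17: general merchandise → 3.25% → €0.688025
Hard cider (6-pack) €16.02: alcohol → 10.75% → €1.72215
Café latte €4.81: prepared food → 3.25% → €0.156325
Unrounded tax sum = €4.711125 → €4.71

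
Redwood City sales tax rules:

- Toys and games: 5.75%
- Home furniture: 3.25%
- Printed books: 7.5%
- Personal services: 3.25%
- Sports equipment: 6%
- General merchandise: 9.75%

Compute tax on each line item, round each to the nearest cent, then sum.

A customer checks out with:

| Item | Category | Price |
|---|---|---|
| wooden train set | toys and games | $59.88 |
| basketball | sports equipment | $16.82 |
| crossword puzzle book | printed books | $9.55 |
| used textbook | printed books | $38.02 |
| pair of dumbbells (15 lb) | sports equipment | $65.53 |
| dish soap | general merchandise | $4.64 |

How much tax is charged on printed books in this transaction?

$3.57

Crossword puzzle book $9.55: printed books → 7.5% → $0.72
Used textbook $38.02: printed books → 7.5% → $2.85
Tax on printed books = $0.72 + $2.85 = $3.57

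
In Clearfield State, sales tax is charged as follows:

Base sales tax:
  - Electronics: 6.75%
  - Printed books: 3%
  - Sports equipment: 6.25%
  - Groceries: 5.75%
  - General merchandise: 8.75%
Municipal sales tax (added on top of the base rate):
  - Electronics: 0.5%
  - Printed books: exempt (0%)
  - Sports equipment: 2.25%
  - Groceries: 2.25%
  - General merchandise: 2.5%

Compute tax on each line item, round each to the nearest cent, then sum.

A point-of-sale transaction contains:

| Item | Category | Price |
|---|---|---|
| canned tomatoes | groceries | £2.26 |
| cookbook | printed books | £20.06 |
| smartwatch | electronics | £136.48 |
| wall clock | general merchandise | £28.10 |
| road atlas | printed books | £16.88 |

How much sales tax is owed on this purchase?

Canned tomatoes £2.26: groceries → 5.75% + 2.25% municipal = 8% → £0.18
Cookbook £20.06: printed books → 3% + 0% municipal = 3% → £0.60
Smartwatch £136.48: electronics → 6.75% + 0.5% municipal = 7.25% → £9.89
Wall clock £28.10: general merchandise → 8.75% + 2.5% municipal = 11.25% → £3.16
Road atlas £16.88: printed books → 3% + 0% municipal = 3% → £0.51
Total tax = £0.18 + £0.60 + £9.89 + £3.16 + £0.51 = £14.34

£14.34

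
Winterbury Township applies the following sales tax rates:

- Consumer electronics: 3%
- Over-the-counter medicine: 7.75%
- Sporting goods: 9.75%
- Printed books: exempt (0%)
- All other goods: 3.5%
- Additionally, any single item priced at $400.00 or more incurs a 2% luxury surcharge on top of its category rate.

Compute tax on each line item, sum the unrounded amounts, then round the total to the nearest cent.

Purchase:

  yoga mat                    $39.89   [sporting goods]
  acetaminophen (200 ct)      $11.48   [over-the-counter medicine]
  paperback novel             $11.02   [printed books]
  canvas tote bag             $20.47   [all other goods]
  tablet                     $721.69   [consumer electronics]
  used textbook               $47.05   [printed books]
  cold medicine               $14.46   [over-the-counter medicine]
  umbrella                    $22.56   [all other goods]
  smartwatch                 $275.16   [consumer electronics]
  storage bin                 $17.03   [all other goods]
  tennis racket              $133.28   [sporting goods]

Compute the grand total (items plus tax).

$1379.43

Yoga mat $39.89: sporting goods → 9.75% → $3.889275
Acetaminophen (200 ct) $11.48: over-the-counter medicine → 7.75% → $0.8897
Paperback novel $11.02: printed books → 0% → $0.00
Canvas tote bag $20.47: all other goods → 3.5% → $0.71645
Tablet $721.69: consumer electronics → 3% + 2% surcharge = 5% → $36.0845
Used textbook $47.05: printed books → 0% → $0.00
Cold medicine $14.46: over-the-counter medicine → 7.75% → $1.12065
Umbrella $22.56: all other goods → 3.5% → $0.7896
Smartwatch $275.16: consumer electronics → 3% → $8.2548
Storage bin $17.03: all other goods → 3.5% → $0.59605
Tennis racket $133.28: sporting goods → 9.75% → $12.9948
Subtotal = $1314.09; unrounded tax = $65.335825 → $65.34; total due = $1379.43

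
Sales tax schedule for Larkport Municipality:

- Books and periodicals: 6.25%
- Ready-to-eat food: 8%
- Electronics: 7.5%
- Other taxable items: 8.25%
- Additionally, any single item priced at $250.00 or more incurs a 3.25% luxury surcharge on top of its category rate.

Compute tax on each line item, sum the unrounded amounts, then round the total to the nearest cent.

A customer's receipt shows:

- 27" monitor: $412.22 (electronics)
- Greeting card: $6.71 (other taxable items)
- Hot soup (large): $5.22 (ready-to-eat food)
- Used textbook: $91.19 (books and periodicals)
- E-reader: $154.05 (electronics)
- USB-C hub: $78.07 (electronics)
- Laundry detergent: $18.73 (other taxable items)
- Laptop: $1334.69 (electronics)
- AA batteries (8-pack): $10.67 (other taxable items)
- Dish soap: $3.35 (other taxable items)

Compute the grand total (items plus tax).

$2329.47

27" monitor $412.22: electronics → 7.5% + 3.25% surcharge = 10.75% → $44.31365
Greeting card $6.71: other taxable items → 8.25% → $0.553575
Hot soup (large) $5.22: ready-to-eat food → 8% → $0.4176
Used textbook $91.19: books and periodicals → 6.25% → $5.699375
E-reader $154.05: electronics → 7.5% → $11.55375
USB-C hub $78.07: electronics → 7.5% → $5.85525
Laundry detergent $18.73: other taxable items → 8.25% → $1.545225
Laptop $1334.69: electronics → 7.5% + 3.25% surcharge = 10.75% → $143.479175
AA batteries (8-pack) $10.67: other taxable items → 8.25% → $0.880275
Dish soap $3.35: other taxable items → 8.25% → $0.276375
Subtotal = $2114.90; unrounded tax = $214.57425 → $214.57; total due = $2329.47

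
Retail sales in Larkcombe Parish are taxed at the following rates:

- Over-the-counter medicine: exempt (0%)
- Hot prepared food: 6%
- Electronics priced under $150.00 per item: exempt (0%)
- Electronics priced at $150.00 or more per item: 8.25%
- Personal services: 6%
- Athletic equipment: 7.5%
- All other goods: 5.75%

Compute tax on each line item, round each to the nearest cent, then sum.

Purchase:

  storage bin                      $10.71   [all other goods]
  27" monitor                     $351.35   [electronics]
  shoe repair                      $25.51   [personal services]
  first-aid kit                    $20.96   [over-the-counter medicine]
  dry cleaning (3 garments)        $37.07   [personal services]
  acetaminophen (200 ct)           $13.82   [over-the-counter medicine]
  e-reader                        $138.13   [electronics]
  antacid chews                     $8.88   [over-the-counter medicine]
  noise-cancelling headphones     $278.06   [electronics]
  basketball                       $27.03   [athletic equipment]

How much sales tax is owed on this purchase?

$58.33

Storage bin $10.71: all other goods → 5.75% → $0.62
27" monitor $351.35: electronics, $150.00 or more → 8.25% → $28.99
Shoe repair $25.51: personal services → 6% → $1.53
First-aid kit $20.96: over-the-counter medicine → 0% → $0.00
Dry cleaning (3 garments) $37.07: personal services → 6% → $2.22
Acetaminophen (200 ct) $13.82: over-the-counter medicine → 0% → $0.00
E-reader $138.13: electronics, under $150.00 → 0% → $0.00
Antacid chews $8.88: over-the-counter medicine → 0% → $0.00
Noise-cancelling headphones $278.06: electronics, $150.00 or more → 8.25% → $22.94
Basketball $27.03: athletic equipment → 7.5% → $2.03
Total tax = $0.62 + $28.99 + $1.53 + $2.22 + $22.94 + $2.03 = $58.33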